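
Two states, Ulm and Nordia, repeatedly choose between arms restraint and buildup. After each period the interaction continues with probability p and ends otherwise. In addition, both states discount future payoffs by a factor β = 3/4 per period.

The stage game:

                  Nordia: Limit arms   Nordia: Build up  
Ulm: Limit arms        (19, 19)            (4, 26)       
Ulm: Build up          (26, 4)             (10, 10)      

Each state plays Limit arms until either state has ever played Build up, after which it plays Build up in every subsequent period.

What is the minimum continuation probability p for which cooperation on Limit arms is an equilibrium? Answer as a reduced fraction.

Expected continuation weight on next period's payoff is β·p = 3/4·p, which plays the role of the discount factor.
Cooperation requires 3/4·p ≥ (26−19)/(26−10) = 7/16, hence p ≥ 7/12.

7/12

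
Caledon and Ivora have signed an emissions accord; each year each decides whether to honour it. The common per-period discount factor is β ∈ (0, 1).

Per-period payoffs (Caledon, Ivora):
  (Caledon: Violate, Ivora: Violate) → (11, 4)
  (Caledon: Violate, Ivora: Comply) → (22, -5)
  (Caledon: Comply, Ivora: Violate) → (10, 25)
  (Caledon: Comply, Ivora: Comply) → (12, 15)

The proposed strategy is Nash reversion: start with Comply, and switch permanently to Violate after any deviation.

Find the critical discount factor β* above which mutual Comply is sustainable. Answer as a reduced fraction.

10/11

For Caledon: deviation gain 22−12 = 10, per-period punishment loss 12−11 = 1. IC gives β ≥ 10/11.
For Ivora: gain 10, loss 11 per period, so β ≥ 10/21.
The tighter constraint is Caledon's, so cooperation needs β ≥ 10/11.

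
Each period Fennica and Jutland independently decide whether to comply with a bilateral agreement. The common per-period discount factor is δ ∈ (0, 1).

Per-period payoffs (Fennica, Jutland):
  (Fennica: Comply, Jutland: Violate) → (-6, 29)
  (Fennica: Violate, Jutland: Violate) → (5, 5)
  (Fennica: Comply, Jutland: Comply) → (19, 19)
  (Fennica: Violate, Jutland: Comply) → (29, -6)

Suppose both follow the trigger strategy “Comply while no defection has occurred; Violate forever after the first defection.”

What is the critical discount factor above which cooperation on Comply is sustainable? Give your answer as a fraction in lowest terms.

Under grim trigger the critical discount factor is (T−C)/(T−P) with T = 29, C = 19, P = 5.
δ* = (29−19)/(29−5) = 10/24 = 5/12.

5/12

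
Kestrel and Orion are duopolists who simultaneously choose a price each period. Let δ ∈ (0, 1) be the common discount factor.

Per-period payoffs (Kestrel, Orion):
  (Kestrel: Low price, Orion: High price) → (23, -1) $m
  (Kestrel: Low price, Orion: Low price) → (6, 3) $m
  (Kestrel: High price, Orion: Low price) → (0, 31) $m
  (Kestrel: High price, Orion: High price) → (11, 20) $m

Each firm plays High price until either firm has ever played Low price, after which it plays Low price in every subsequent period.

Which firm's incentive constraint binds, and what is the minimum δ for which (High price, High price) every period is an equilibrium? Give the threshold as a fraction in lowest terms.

Kestrel; δ ≥ 12/17

Kestrel's threshold: (23−11)/(23−6) = 12/17.
Orion's threshold: (31−20)/(31−3) = 11/28.
12/17 > 11/28, so Kestrel binds and δ* = 12/17.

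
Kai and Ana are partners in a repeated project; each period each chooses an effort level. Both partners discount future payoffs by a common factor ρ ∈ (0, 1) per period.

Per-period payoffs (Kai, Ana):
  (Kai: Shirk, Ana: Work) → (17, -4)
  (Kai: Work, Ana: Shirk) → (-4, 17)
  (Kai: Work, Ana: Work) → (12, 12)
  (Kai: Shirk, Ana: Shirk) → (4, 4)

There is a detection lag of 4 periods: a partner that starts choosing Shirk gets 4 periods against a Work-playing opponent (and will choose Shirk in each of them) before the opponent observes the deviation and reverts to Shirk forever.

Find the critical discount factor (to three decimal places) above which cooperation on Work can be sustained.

0.788

Deviating for the 4 undetected periods gains 17−12 = 5 per period over cooperation, then loses 12−4 = 8 per period forever once punishment starts.
Gain: 5(1 + ρ + … + ρ^3); loss: 8·ρ^4/(1−ρ).
No profitable deviation ⇔ 5(1−ρ^4) ≤ 8·ρ^4, i.e. ρ^4 ≥ 5/(5+8) = 5/13.
Hence ρ ≥ (5/13)^(1/4) ≈ 0.788.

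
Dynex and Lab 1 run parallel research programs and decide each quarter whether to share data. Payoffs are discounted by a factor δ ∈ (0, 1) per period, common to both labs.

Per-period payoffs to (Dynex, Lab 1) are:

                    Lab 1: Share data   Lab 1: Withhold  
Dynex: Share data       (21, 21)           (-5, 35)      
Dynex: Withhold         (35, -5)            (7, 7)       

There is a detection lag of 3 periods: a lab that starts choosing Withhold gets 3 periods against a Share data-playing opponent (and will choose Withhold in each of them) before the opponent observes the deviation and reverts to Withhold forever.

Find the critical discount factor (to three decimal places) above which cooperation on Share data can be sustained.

0.794

Deviating for the 3 undetected periods gains 35−21 = 14 per period over cooperation, then loses 21−7 = 14 per period forever once punishment starts.
Gain: 14(1 + δ + … + δ^2); loss: 14·δ^3/(1−δ).
No profitable deviation ⇔ 14(1−δ^3) ≤ 14·δ^3, i.e. δ^3 ≥ 14/(14+14) = 1/2.
Hence δ ≥ (1/2)^(1/3) ≈ 0.794.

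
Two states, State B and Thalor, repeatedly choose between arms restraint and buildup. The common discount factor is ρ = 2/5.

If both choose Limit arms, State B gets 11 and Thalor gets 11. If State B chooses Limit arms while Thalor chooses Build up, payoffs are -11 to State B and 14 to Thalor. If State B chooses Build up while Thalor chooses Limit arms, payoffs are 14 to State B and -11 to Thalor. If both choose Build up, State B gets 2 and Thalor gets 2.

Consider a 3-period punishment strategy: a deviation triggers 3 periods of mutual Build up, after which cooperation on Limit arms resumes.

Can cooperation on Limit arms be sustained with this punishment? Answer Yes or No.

Yes

IC: ρ+…+ρ^3 ≥ (14−11)/(11−2) = 1/3.
At ρ = 2/5: partial sum = 0.6240 ≥ 0.3333. Cooperation sustainable.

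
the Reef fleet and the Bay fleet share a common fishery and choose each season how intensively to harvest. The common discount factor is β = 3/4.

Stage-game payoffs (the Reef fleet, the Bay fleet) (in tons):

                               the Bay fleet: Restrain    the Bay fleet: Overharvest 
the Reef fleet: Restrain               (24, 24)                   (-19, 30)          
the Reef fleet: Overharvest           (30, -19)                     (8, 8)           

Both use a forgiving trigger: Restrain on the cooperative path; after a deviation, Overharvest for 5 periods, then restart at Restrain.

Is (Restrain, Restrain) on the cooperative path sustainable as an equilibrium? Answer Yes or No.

IC: β+…+β^5 ≥ (30−24)/(24−8) = 3/8.
At β = 3/4: partial sum = 2.2881 ≥ 0.3750. Cooperation sustainable.

Yes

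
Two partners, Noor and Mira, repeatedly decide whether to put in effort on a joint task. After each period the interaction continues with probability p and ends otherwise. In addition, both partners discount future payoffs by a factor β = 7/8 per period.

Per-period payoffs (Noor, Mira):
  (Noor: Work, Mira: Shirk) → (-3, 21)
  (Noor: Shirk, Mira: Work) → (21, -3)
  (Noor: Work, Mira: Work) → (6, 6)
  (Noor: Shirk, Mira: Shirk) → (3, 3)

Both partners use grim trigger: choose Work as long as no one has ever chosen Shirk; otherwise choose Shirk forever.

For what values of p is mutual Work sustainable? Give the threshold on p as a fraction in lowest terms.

Expected continuation weight on next period's payoff is β·p = 7/8·p, which plays the role of the discount factor.
Cooperation requires 7/8·p ≥ (21−6)/(21−3) = 5/6, hence p ≥ 20/21.

20/21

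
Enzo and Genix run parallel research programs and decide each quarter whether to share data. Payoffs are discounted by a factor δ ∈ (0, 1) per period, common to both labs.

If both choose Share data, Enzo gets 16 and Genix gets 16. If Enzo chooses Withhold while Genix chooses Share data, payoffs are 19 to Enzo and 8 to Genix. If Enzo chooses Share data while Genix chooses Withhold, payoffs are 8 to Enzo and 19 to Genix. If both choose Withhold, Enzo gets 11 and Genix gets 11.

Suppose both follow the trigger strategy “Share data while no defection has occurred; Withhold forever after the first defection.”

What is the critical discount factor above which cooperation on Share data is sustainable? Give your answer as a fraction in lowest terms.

3/8

Cooperation forever yields 16 each period: 16/(1−δ).
Deviating yields 19 once, then 11 forever: 19 + 11δ/(1−δ).
No profitable deviation requires 16/(1−δ) ≥ 19 + 11δ/(1−δ).
Multiplying by (1−δ): 16 ≥ 19(1−δ) + 11δ = 19 − 8δ.
So 8δ ≥ 3, i.e. δ ≥ 3/8.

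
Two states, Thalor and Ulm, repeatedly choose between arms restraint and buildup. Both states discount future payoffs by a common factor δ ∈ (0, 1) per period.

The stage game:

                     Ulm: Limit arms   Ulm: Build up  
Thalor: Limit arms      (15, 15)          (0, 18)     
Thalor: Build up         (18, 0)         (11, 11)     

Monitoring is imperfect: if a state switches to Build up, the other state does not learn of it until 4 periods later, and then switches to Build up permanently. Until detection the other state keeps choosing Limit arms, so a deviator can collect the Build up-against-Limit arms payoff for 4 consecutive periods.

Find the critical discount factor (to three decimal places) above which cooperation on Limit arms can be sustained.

0.809

Deviating for the 4 undetected periods gains 18−15 = 3 per period over cooperation, then loses 15−11 = 4 per period forever once punishment starts.
Gain: 3(1 + δ + … + δ^3); loss: 4·δ^4/(1−δ).
No profitable deviation ⇔ 3(1−δ^4) ≤ 4·δ^4, i.e. δ^4 ≥ 3/(3+4) = 3/7.
Hence δ ≥ (3/7)^(1/4) ≈ 0.809.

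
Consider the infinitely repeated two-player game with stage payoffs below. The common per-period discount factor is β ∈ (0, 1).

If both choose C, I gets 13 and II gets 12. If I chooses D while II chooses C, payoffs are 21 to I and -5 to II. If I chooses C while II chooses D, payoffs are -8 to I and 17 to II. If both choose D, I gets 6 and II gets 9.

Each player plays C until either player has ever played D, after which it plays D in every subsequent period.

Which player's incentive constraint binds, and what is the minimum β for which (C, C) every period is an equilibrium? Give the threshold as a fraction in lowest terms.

II; β ≥ 5/8

I: cooperation gives 13 each period; deviation gives 21 once then 6 forever.
  13/(1−β) ≥ 21 + 6β/(1−β) ⇒ β ≥ 8/15.
II: cooperation gives 12 each period; deviation gives 17 once then 9 forever.
  β ≥ 5/8.
Both must hold, so the binding constraint is II's: β ≥ 5/8.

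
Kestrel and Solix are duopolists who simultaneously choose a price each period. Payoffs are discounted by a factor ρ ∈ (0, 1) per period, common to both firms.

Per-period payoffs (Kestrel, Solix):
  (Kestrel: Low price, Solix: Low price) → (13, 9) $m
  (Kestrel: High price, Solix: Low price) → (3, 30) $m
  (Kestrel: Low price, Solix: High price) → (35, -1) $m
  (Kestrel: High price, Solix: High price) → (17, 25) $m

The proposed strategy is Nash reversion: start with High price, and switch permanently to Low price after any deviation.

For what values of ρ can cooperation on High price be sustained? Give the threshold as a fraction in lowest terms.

For Kestrel: deviation gain 35−17 = 18, per-period punishment loss 17−13 = 4. IC gives ρ ≥ 18/22 = 9/11.
For Solix: gain 5, loss 16 per period, so ρ ≥ 5/21.
The tighter constraint is Kestrel's, so cooperation needs ρ ≥ 9/11.

9/11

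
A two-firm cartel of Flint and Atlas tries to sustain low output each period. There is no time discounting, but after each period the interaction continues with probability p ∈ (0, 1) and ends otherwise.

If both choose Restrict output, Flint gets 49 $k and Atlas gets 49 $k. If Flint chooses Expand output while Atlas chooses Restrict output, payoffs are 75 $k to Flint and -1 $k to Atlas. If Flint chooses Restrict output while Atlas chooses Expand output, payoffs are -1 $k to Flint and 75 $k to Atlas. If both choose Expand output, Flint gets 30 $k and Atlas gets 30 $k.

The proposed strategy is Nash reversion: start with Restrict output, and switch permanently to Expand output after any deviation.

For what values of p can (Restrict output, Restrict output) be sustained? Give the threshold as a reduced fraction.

With no time discounting, the continuation probability p plays the role of the discount factor.
Grim-trigger IC: 49/(1−p) ≥ 75 + 30p/(1−p) ⇒ p ≥ (75−49)/(75−30) = 26/45.

26/45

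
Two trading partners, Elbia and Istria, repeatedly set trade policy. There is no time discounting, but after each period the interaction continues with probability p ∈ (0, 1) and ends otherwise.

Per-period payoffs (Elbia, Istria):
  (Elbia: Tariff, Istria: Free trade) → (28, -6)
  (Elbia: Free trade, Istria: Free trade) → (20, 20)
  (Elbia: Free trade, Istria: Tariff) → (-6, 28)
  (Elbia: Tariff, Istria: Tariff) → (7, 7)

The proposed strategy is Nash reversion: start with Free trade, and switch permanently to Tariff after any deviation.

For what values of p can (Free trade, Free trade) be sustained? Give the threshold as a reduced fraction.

With no time discounting, the continuation probability p plays the role of the discount factor.
Grim-trigger IC: 20/(1−p) ≥ 28 + 7p/(1−p) ⇒ p ≥ (28−20)/(28−7) = 8/21.

8/21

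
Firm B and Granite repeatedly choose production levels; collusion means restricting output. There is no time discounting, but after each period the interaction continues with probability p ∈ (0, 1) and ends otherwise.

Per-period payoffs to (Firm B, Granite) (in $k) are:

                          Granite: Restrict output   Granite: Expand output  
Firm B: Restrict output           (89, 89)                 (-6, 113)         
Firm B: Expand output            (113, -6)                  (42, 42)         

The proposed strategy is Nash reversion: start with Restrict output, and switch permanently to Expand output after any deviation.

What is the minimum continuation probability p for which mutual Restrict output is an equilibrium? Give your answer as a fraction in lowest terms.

With no time discounting, the continuation probability p plays the role of the discount factor.
Grim-trigger IC: 89/(1−p) ≥ 113 + 42p/(1−p) ⇒ p ≥ (113−89)/(113−42) = 24/71.

24/71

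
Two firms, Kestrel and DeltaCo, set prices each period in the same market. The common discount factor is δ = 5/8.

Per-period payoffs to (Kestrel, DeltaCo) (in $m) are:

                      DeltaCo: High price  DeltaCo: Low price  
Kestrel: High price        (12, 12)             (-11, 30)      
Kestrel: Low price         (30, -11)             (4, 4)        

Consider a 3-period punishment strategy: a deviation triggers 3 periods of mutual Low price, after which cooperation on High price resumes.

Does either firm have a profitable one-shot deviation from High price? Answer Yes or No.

Yes

Comparing payoff streams over the 4 periods until play realigns: cooperate → 12(1+δ+…+δ^3); deviate → 30 + 4(δ+…+δ^3).
Cooperation is sustained iff (12−4)(δ+…+δ^3) ≥ 30−12.
δ+…+δ^3 = 5/8·(1−(5/8)^3)/(1−5/8) = 1.2598, and (30−12)/(12−4) = 2.2500.
1.2598 < 2.2500, so cooperation is not sustainable.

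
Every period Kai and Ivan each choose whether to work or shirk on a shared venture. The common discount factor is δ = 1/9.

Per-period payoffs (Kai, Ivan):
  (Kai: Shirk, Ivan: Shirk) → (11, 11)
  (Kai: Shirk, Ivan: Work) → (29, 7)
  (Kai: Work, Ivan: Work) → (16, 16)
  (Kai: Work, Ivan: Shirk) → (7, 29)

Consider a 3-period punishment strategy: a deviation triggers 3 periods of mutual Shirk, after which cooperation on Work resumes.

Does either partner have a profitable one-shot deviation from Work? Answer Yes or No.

A one-shot deviation gives 29 now, then 11 for 3 periods, then back to 16.
Gain from deviating: (29−16) today; loss: (16−11) in each of the next 3 periods.
No-deviation condition: (16−11)(δ+…+δ^3) ≥ 29−16, i.e. δ+…+δ^3 ≥ 13/5.
At δ = 1/9: δ+…+δ^3 = 0.1248 < 2.6000.
So cooperation is not sustainable.

Yes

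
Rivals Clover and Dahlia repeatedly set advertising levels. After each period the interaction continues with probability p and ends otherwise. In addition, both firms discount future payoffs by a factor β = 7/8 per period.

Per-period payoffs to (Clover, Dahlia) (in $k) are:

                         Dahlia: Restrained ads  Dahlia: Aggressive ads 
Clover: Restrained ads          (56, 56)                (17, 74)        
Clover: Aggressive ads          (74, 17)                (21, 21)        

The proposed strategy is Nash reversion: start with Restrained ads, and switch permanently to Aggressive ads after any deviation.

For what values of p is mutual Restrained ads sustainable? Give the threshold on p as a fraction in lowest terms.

With continuation probability p and discount β, the effective per-period discount factor is βp.
Grim-trigger IC: βp ≥ (74−56)/(74−21) = 18/53.
So p ≥ (18/53)/(7/8) = 144/371.

144/371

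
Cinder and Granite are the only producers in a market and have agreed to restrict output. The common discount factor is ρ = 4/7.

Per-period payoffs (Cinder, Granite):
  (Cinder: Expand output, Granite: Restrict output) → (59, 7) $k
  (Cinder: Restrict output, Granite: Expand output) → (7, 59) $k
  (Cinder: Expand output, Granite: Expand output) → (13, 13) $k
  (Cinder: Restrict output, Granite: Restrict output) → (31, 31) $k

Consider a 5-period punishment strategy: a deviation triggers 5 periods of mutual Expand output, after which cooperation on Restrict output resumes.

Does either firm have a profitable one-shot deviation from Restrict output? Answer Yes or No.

Yes

Comparing payoff streams over the 6 periods until play realigns: cooperate → 31(1+ρ+…+ρ^5); deviate → 59 + 13(ρ+…+ρ^5).
Cooperation is sustained iff (31−13)(ρ+…+ρ^5) ≥ 59−31.
ρ+…+ρ^5 = 4/7·(1−(4/7)^5)/(1−4/7) = 1.2521, and (59−31)/(31−13) = 1.5556.
1.2521 < 1.5556, so cooperation is not sustainable.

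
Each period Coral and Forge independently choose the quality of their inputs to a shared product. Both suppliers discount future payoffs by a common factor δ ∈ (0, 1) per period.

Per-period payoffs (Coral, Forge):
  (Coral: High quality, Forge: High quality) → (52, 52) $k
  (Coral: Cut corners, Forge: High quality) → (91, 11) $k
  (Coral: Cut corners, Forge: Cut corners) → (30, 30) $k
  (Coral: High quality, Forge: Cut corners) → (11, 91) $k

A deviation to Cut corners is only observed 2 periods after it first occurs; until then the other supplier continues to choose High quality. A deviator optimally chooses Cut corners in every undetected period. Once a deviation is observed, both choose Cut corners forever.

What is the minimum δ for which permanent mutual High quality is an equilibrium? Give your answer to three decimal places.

0.800

A deviator earns 91 for 2 periods, then 30 forever; cooperating earns 52 forever. Multiplying the IC by (1−δ):
52 ≥ 91(1−δ^2) + 30δ^2, so 61·δ^2 ≥ 39 and δ^2 ≥ 39/61.
δ ≥ (39/61)^(1/2) ≈ 0.800.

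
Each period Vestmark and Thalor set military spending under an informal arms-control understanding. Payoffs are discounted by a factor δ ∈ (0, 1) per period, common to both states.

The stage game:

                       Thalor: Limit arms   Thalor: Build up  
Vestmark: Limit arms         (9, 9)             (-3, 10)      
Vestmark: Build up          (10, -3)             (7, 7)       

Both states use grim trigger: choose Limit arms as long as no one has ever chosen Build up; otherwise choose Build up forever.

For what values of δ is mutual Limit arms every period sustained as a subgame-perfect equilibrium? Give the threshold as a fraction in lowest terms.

1/3

9/(1−δ) ≥ 10 + 7δ/(1−δ)
9 ≥ 10 − 3δ
δ ≥ 1/3.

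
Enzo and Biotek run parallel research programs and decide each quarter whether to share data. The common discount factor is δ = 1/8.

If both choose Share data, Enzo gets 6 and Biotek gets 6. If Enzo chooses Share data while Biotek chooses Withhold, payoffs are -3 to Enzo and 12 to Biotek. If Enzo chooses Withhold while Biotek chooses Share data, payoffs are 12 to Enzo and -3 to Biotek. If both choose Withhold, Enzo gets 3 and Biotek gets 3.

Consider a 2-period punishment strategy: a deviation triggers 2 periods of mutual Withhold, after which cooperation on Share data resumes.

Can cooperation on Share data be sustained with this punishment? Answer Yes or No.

IC: δ+…+δ^2 ≥ (12−6)/(6−3) = 2.
At δ = 1/8: partial sum = 0.1406 < 2.0000. Cooperation not sustainable.

No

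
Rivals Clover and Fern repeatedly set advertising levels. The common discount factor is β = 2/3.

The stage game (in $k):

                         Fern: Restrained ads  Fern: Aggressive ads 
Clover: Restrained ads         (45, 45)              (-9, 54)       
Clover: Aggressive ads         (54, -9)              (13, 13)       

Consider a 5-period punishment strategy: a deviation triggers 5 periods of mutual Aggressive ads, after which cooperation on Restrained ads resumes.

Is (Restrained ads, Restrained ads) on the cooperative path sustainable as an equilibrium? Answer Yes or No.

A one-shot deviation gives 54 now, then 13 for 5 periods, then back to 45.
Gain from deviating: (54−45) today; loss: (45−13) in each of the next 5 periods.
No-deviation condition: (45−13)(β+…+β^5) ≥ 54−45, i.e. β+…+β^5 ≥ 9/32.
At β = 2/3: β+…+β^5 = 1.7366 ≥ 0.2812.
So cooperation is sustainable.

Yes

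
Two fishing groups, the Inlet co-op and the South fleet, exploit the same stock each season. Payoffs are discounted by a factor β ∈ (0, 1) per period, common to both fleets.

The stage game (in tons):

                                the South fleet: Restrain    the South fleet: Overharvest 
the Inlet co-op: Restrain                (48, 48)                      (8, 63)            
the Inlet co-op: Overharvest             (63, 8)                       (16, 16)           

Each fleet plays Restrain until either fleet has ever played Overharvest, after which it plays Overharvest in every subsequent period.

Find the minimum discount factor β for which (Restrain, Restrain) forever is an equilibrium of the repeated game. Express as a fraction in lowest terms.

48/(1−β) ≥ 63 + 16β/(1−β)
48 ≥ 63 − 47β
β ≥ 15/47.

15/47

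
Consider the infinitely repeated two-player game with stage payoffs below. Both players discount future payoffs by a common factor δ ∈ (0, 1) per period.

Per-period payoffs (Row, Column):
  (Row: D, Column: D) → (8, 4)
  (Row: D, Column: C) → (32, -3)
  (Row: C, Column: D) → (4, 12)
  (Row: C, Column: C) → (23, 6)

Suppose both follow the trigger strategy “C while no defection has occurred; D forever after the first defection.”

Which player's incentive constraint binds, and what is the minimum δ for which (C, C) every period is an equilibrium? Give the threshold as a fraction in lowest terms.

Row: cooperation gives 23 each period; deviation gives 32 once then 8 forever.
  23/(1−δ) ≥ 32 + 8δ/(1−δ) ⇒ δ ≥ 9/24 = 3/8.
Column: cooperation gives 6 each period; deviation gives 12 once then 4 forever.
  δ ≥ 6/8 = 3/4.
Both must hold, so the binding constraint is Column's: δ ≥ 3/4.

Column; δ ≥ 3/4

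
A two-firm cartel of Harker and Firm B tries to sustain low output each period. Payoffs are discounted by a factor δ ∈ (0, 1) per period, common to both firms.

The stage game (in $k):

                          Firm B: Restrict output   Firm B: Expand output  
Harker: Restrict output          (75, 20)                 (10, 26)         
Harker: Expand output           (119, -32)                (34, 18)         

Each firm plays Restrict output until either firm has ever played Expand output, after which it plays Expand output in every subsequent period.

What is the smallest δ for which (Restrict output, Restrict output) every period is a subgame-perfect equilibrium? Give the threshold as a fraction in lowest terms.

3/4

Harker: cooperation gives 75 each period; deviation gives 119 once then 34 forever.
  75/(1−δ) ≥ 119 + 34δ/(1−δ) ⇒ δ ≥ 44/85.
Firm B: cooperation gives 20 each period; deviation gives 26 once then 18 forever.
  δ ≥ 6/8 = 3/4.
Both must hold, so the binding constraint is Firm B's: δ ≥ 3/4.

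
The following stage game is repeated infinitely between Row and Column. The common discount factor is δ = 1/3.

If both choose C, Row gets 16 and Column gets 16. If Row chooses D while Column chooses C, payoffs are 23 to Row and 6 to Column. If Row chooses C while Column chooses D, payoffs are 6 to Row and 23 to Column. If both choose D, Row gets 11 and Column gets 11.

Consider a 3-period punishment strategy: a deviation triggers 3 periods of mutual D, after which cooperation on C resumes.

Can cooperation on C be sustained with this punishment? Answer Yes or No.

A one-shot deviation gives 23 now, then 11 for 3 periods, then back to 16.
Gain from deviating: (23−16) today; loss: (16−11) in each of the next 3 periods.
No-deviation condition: (16−11)(δ+…+δ^3) ≥ 23−16, i.e. δ+…+δ^3 ≥ 7/5.
At δ = 1/3: δ+…+δ^3 = 0.4815 < 1.4000.
So cooperation is not sustainable.

No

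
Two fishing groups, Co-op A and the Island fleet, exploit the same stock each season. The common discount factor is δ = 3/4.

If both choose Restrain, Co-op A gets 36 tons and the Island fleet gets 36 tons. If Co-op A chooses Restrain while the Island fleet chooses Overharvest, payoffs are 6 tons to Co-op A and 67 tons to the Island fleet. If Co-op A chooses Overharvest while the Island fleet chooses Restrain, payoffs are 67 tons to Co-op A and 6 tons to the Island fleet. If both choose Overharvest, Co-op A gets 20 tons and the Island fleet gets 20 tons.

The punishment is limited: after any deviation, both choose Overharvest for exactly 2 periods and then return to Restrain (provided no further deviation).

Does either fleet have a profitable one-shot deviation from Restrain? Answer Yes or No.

Yes

Comparing payoff streams over the 3 periods until play realigns: cooperate → 36(1+δ+…+δ^2); deviate → 67 + 20(δ+…+δ^2).
Cooperation is sustained iff (36−20)(δ+…+δ^2) ≥ 67−36.
δ+…+δ^2 = 3/4·(1−(3/4)^2)/(1−3/4) = 1.3125, and (67−36)/(36−20) = 1.9375.
1.3125 < 1.9375, so cooperation is not sustainable.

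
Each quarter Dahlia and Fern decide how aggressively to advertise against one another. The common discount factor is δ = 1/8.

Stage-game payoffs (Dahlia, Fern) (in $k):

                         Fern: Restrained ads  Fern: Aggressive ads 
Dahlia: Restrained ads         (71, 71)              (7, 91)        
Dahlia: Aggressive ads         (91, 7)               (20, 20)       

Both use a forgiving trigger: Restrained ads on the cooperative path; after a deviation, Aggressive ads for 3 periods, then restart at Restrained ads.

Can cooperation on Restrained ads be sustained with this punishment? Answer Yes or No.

Comparing payoff streams over the 4 periods until play realigns: cooperate → 71(1+δ+…+δ^3); deviate → 91 + 20(δ+…+δ^3).
Cooperation is sustained iff (71−20)(δ+…+δ^3) ≥ 91−71.
δ+…+δ^3 = 1/8·(1−(1/8)^3)/(1−1/8) = 0.1426, and (91−71)/(71−20) = 0.3922.
0.1426 < 0.3922, so cooperation is not sustainable.

No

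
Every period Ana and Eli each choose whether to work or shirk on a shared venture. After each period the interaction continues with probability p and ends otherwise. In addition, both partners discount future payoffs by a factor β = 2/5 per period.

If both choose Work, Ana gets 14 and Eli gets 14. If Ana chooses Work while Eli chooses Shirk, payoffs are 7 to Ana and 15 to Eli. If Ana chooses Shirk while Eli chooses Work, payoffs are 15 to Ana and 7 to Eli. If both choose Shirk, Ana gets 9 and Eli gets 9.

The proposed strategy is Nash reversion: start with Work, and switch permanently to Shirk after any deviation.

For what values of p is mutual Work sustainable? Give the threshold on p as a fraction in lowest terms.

5/12

With continuation probability p and discount β, the effective per-period discount factor is βp.
Grim-trigger IC: βp ≥ (15−14)/(15−9) = 1/6.
So p ≥ (1/6)/(2/5) = 5/12.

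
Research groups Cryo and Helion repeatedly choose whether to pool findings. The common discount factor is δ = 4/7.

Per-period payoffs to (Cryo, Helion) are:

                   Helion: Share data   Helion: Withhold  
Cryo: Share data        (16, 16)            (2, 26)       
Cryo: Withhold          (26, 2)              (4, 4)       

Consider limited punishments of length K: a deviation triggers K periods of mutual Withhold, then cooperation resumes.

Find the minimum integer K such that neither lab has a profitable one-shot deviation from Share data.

2

Need Σ_{k=1}^{K} δ^k ≥ (26−16)/(16−4) = 0.8333 at δ = 4/7.
At K = 1 the sum is 0.5714 < 0.8333; at K = 2 it is 0.8980 ≥ 0.8333.
So the minimum punishment length is K = 2.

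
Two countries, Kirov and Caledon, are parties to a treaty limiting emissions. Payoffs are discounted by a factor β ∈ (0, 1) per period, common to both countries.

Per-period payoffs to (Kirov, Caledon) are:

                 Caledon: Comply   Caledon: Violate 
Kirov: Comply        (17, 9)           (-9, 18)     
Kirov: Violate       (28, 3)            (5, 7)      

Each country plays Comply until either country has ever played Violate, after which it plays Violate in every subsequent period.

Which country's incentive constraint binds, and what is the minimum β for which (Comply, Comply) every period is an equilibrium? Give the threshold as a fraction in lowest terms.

Caledon; β ≥ 9/11

For Kirov: deviation gain 28−17 = 11, per-period punishment loss 17−5 = 12. IC gives β ≥ 11/23.
For Caledon: gain 9, loss 2 per period, so β ≥ 9/11.
The tighter constraint is Caledon's, so cooperation needs β ≥ 9/11.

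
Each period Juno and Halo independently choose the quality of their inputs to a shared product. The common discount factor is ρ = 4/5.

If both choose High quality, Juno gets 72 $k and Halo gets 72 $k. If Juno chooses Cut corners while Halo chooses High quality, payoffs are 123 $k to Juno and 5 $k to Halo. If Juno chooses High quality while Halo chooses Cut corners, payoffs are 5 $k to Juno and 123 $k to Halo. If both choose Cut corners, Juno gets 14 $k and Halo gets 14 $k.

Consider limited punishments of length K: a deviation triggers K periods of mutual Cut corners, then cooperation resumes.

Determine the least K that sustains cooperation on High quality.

2

IC: ρ(1−ρ^K)/(1−ρ) ≥ (123−72)/(72−14) = 51/58.
With ρ = 4/5: need 1 − ρ^K ≥ 51/58·(1−4/5)/(4/5), i.e. ρ^K ≤ 0.7802.
Since (4/5)^1 = 0.8000 and (4/5)^2 = 0.6400, the smallest such K is 2.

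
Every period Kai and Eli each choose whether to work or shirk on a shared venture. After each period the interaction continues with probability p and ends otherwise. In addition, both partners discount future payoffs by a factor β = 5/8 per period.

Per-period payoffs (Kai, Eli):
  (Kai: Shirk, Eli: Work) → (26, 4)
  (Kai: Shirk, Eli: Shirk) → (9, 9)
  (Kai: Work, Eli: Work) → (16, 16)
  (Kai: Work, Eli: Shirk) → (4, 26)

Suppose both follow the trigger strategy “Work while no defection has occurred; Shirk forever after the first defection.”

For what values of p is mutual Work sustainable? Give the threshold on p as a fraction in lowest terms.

With continuation probability p and discount β, the effective per-period discount factor is βp.
Grim-trigger IC: βp ≥ (26−16)/(26−9) = 10/17.
So p ≥ (10/17)/(5/8) = 16/17.

16/17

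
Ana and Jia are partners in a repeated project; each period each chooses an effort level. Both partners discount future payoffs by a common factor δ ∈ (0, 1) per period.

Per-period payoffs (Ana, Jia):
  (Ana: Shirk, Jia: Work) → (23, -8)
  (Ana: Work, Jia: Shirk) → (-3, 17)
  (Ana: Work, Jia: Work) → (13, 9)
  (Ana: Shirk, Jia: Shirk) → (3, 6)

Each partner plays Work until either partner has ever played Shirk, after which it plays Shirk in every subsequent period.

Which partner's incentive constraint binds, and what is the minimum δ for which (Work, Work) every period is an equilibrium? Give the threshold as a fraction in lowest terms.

Ana's threshold: (23−13)/(23−3) = 1/2.
Jia's threshold: (17−9)/(17−6) = 8/11.
1/2 < 8/11, so Jia binds and δ* = 8/11.

Jia; δ ≥ 8/11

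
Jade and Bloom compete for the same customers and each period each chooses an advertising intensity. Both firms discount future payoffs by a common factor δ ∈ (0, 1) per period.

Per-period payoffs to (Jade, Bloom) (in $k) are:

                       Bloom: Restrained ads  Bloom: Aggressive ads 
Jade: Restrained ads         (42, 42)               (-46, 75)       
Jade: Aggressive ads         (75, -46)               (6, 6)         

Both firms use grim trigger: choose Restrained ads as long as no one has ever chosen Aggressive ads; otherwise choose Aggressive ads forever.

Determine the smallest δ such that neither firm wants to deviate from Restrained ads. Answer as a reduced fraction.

Cooperation forever yields 42 each period: 42/(1−δ).
Deviating yields 75 once, then 6 forever: 75 + 6δ/(1−δ).
No profitable deviation requires 42/(1−δ) ≥ 75 + 6δ/(1−δ).
Multiplying by (1−δ): 42 ≥ 75(1−δ) + 6δ = 75 − 69δ.
So 69δ ≥ 33, i.e. δ ≥ 33/69 = 11/23.

11/23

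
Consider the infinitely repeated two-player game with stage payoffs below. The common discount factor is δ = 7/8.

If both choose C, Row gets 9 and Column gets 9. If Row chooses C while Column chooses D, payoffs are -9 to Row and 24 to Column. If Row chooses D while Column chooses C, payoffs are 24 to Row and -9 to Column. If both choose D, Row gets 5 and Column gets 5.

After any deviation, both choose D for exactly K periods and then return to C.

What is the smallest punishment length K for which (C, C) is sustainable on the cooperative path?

Need Σ_{k=1}^{K} δ^k ≥ (24−9)/(9−5) = 3.7500 at δ = 7/8.
At K = 5 the sum is 3.4096 < 3.7500; at K = 6 it is 3.8584 ≥ 3.7500.
So the minimum punishment length is K = 6.

6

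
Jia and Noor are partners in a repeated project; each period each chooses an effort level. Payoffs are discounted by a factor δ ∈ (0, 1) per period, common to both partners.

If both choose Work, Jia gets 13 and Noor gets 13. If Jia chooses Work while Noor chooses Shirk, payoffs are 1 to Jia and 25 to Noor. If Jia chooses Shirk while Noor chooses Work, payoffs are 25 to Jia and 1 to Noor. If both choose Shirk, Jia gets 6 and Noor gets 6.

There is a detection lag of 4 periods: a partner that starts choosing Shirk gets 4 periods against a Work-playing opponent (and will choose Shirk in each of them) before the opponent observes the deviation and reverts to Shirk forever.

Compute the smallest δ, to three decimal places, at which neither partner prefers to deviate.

Deviating for the 4 undetected periods gains 25−13 = 12 per period over cooperation, then loses 13−6 = 7 per period forever once punishment starts.
Gain: 12(1 + δ + … + δ^3); loss: 7·δ^4/(1−δ).
No profitable deviation ⇔ 12(1−δ^4) ≤ 7·δ^4, i.e. δ^4 ≥ 12/(12+7) = 12/19.
Hence δ ≥ (12/19)^(1/4) ≈ 0.891.

0.891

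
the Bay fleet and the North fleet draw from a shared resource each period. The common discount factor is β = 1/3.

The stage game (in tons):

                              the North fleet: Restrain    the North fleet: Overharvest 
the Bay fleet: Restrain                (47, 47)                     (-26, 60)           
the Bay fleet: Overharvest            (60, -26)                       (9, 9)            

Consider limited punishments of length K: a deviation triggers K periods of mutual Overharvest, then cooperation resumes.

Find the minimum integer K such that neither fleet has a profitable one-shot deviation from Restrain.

IC: β(1−β^K)/(1−β) ≥ (60−47)/(47−9) = 13/38.
With β = 1/3: need 1 − β^K ≥ 13/38·(1−1/3)/(1/3), i.e. β^K ≤ 0.3158.
Since (1/3)^1 = 0.3333 and (1/3)^2 = 0.1111, the smallest such K is 2.

2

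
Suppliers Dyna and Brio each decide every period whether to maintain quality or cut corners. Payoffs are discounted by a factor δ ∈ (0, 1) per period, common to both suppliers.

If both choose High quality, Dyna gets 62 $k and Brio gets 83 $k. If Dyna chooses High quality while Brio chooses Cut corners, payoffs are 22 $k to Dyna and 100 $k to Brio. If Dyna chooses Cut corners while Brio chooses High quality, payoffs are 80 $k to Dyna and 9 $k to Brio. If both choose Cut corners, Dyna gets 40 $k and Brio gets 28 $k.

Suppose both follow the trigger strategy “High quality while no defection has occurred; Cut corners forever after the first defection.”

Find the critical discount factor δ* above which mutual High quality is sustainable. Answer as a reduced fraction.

Dyna's threshold: (80−62)/(80−40) = 9/20.
Brio's threshold: (100−83)/(100−28) = 17/72.
9/20 > 17/72, so Dyna binds and δ* = 9/20.

9/20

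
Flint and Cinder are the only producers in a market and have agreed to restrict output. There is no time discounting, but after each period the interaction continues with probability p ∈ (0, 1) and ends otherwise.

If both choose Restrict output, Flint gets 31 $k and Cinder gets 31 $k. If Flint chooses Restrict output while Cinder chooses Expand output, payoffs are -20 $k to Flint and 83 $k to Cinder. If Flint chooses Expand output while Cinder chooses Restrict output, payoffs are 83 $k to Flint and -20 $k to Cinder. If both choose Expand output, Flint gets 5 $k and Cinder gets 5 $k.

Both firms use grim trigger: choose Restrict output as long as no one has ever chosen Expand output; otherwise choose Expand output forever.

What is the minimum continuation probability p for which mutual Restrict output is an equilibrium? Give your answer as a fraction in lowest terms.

2/3

With no time discounting, the continuation probability p plays the role of the discount factor.
Grim-trigger IC: 31/(1−p) ≥ 83 + 5p/(1−p) ⇒ p ≥ (83−31)/(83−5) = 2/3.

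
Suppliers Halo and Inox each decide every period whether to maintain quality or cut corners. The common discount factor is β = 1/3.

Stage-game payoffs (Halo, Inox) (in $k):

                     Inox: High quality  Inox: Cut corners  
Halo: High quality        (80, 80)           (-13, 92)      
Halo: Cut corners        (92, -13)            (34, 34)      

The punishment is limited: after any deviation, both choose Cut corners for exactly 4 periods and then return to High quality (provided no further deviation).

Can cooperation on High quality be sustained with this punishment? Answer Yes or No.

Comparing payoff streams over the 5 periods until play realigns: cooperate → 80(1+β+…+β^4); deviate → 92 + 34(β+…+β^4).
Cooperation is sustained iff (80−34)(β+…+β^4) ≥ 92−80.
β+…+β^4 = 1/3·(1−(1/3)^4)/(1−1/3) = 0.4938, and (92−80)/(80−34) = 0.2609.
0.4938 ≥ 0.2609, so cooperation is sustainable.

Yes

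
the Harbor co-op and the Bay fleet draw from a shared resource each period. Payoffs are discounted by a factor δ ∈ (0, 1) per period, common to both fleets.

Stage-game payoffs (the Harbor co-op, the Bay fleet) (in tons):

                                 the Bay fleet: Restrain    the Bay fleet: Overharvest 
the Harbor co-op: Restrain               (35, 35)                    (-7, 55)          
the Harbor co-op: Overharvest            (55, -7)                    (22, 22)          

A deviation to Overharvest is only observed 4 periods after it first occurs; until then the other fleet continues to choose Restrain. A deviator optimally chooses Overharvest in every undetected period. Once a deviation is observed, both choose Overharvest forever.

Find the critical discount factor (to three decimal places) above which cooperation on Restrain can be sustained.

0.882

The best deviation is to choose Overharvest for all 4 undetected periods, earning 55 each, then 22 forever once detected.
Deviation value: 55(1−δ^4)/(1−δ) + 22δ^4/(1−δ); cooperation value: 35/(1−δ).
IC: 35 ≥ 55(1−δ^4) + 22δ^4 = 55 − 33δ^4.
So δ^4 ≥ 20/33, giving δ ≥ (20/33)^(1/4) ≈ 0.882.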